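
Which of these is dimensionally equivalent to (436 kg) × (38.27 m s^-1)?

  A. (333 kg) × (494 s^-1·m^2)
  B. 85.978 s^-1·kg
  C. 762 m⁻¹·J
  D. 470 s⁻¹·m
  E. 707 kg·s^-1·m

E.

Reference: [kg] · [m·s⁻¹] = kg·m·s⁻¹.
Each option:
  A. [kg] · [m²·s⁻¹] = kg·m²·s⁻¹
  B. kg·s⁻¹
  C. J·m⁻¹ = N·m·m⁻¹ = kg·m·s⁻²
  D. m·s⁻¹
  E. kg·m·s⁻¹  ← same
Only E. matches kg·m·s⁻¹.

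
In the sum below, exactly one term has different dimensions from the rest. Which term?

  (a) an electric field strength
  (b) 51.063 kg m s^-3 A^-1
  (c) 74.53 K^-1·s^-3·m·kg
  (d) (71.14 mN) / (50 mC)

Reduce each to base SI dimensions:
  (a) [electric field strength] = kg·m·s⁻³·A⁻¹
  (b) kg·m·s⁻³·A⁻¹
  (c) kg·m·s⁻³·K⁻¹
  (d) [kg·m·s⁻²] / [s·A] = kg·m·s⁻³·A⁻¹
All reduce to kg·m·s⁻³·A⁻¹ except (c), which is kg·m·s⁻³·K⁻¹.

(c)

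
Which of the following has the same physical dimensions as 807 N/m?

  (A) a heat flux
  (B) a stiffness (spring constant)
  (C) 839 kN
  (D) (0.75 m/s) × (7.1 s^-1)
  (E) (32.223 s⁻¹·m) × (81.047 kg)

(B)

Reference: N·m⁻¹ = kg·m·s⁻²·m⁻¹ = kg·s⁻².
Each option:
  (A) [heat flux] = kg·s⁻³
  (B) [stiffness (spring constant)] = kg·s⁻²  ← same
  (C) N = kg·m·s⁻²
  (D) [m·s⁻¹] · [s⁻¹] = m·s⁻²
  (E) [m·s⁻¹] · [kg] = kg·m·s⁻¹
Only (B) matches kg·s⁻².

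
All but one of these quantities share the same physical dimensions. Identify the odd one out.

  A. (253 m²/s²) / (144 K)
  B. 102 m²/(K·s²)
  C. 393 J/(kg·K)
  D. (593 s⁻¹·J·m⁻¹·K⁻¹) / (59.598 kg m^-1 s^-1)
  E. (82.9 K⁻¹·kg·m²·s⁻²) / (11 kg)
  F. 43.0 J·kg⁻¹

F.

Dimensions:
  A. [m²·s⁻²] / [K] = m²·s⁻²·K⁻¹
  B. m²·s⁻²·K⁻¹
  C. J·kg⁻¹·K⁻¹ = N·m·kg⁻¹·K⁻¹ = m²·s⁻²·K⁻¹
  D. [kg·m·s⁻³·K⁻¹] / [kg·m⁻¹·s⁻¹] = m²·s⁻²·K⁻¹
  E. [kg·m²·s⁻²·K⁻¹] / [kg] = m²·s⁻²·K⁻¹
  F. J·kg⁻¹ = N·m·kg⁻¹ = m²·s⁻²
All reduce to m²·s⁻²·K⁻¹ except F., which is m²·s⁻².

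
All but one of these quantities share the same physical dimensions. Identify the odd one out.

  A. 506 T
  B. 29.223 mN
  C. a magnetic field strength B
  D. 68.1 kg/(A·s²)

B.

Reduce each to base SI dimensions:
  A. T = Wb·m⁻² = kg·s⁻²·A⁻¹
  B. N = kg·m·s⁻²
  C. [magnetic field strength B] = kg·s⁻²·A⁻¹
  D. kg·s⁻²·A⁻¹
All reduce to kg·s⁻²·A⁻¹ except B., which is kg·m·s⁻².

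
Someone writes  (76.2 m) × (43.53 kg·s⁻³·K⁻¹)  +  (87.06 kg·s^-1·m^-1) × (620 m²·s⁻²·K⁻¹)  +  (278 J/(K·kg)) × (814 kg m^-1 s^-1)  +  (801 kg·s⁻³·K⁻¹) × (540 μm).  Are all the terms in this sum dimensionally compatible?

Yes

Work out the base dimensions of each:
  (76.2 m) × (43.53 kg·s⁻³·K⁻¹):  [m] · [kg·s⁻³·K⁻¹] = kg·m·s⁻³·K⁻¹
  (87.06 kg·s^-1·m^-1) × (620 m²·s⁻²·K⁻¹):  [kg·m⁻¹·s⁻¹] · [m²·s⁻²·K⁻¹] = kg·m·s⁻³·K⁻¹
  (278 J/(K·kg)) × (814 kg m^-1 s^-1):  [m²·s⁻²·K⁻¹] · [kg·m⁻¹·s⁻¹] = kg·m·s⁻³·K⁻¹
  (801 kg·s⁻³·K⁻¹) × (540 μm):  [kg·s⁻³·K⁻¹] · [m] = kg·m·s⁻³·K⁻¹
Every term reduces to kg·m·s⁻³·K⁻¹.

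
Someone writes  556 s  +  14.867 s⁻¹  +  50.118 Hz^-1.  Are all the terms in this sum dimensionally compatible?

No

Expand each in SI base units:
  556 s:  s
  14.867 s⁻¹:  s⁻¹
  50.118 Hz^-1:  Hz⁻¹ = (s⁻¹)⁻¹ = s
The terms do not share a single dimension (s vs s⁻¹).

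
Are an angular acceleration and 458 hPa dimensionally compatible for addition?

Work out the base dimensions of each:
  an angular acceleration:  [angular acceleration] = s⁻²
  458 hPa:  Pa = N·m⁻² = kg·m⁻¹·s⁻²
s⁻² ≠ kg·m⁻¹·s⁻², so they cannot be added.

No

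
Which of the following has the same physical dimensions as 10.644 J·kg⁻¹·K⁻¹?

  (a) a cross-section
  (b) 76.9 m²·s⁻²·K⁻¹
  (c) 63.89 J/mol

Reference: J·kg⁻¹·K⁻¹ = N·m·kg⁻¹·K⁻¹ = m²·s⁻²·K⁻¹.
Each option:
  (a) [cross-section] = m²
  (b) m²·s⁻²·K⁻¹  ← same
  (c) J·mol⁻¹ = N·m·mol⁻¹ = kg·m²·s⁻²·mol⁻¹
Only (b) matches m²·s⁻²·K⁻¹.

(b)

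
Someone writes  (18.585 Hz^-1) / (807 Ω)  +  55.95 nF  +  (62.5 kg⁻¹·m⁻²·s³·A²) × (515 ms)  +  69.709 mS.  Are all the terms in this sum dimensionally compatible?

Dimensions:
  (18.585 Hz^-1) / (807 Ω):  [s] / [kg·m²·s⁻³·A⁻²] = kg⁻¹·m⁻²·s⁴·A²
  55.95 nF:  F = C·V⁻¹ = kg⁻¹·m⁻²·s⁴·A²
  (62.5 kg⁻¹·m⁻²·s³·A²) × (515 ms):  [kg⁻¹·m⁻²·s³·A²] · [s] = kg⁻¹·m⁻²·s⁴·A²
  69.709 mS:  S = Ω⁻¹ = kg⁻¹·m⁻²·s³·A²
The terms do not share a single dimension (kg⁻¹·m⁻²·s³·A² vs kg⁻¹·m⁻²·s⁴·A²).

No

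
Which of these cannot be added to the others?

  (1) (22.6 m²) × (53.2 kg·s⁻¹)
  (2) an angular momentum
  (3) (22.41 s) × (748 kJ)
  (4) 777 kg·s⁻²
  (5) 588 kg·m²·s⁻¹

Expand each in SI base units:
  (1) [m²] · [kg·s⁻¹] = kg·m²·s⁻¹
  (2) [angular momentum] = kg·m²·s⁻¹
  (3) [s] · [kg·m²·s⁻²] = kg·m²·s⁻¹
  (4) kg·s⁻²
  (5) kg·m²·s⁻¹
All reduce to kg·m²·s⁻¹ except (4), which is kg·s⁻².

(4)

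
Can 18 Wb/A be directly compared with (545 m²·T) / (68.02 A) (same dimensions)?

Yes

Dimensions:
  18 Wb/A:  Wb·A⁻¹ = V·s·A⁻¹ = kg·m²·s⁻²·A⁻²
  (545 m²·T) / (68.02 A):  [kg·m²·s⁻²·A⁻¹] / [A] = kg·m²·s⁻²·A⁻²
Both are kg·m²·s⁻²·A⁻², so they have the same dimensions and can be added.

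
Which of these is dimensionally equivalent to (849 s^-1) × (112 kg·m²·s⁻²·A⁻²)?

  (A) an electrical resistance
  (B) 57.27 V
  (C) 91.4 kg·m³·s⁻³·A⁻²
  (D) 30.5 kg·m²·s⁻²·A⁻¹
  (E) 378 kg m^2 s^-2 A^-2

(A)

Reference: [s⁻¹] · [kg·m²·s⁻²·A⁻²] = kg·m²·s⁻³·A⁻².
Each option:
  (A) [electrical resistance] = kg·m²·s⁻³·A⁻²  ← same
  (B) V = J·C⁻¹ = kg·m²·s⁻³·A⁻¹
  (C) kg·m³·s⁻³·A⁻²
  (D) kg·m²·s⁻²·A⁻¹
  (E) kg·m²·s⁻²·A⁻²
Only (A) matches kg·m²·s⁻³·A⁻².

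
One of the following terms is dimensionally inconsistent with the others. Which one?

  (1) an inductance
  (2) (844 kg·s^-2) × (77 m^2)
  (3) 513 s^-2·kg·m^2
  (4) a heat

(1)

Reduce each to base SI dimensions:
  (1) [inductance] = kg·m²·s⁻²·A⁻²
  (2) [kg·s⁻²] · [m²] = kg·m²·s⁻²
  (3) kg·m²·s⁻²
  (4) [heat] = kg·m²·s⁻²
All reduce to kg·m²·s⁻² except (1), which is kg·m²·s⁻²·A⁻².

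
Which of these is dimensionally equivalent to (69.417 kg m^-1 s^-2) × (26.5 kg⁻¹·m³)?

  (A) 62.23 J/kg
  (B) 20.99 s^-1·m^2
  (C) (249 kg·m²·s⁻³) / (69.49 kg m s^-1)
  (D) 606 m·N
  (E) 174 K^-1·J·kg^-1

Reference: [kg·m⁻¹·s⁻²] · [kg⁻¹·m³] = m²·s⁻².
Each option:
  (A) J·kg⁻¹ = N·m·kg⁻¹ = m²·s⁻²  ← same
  (B) m²·s⁻¹
  (C) [kg·m²·s⁻³] / [kg·m·s⁻¹] = m·s⁻²
  (D) N·m = kg·m·s⁻²·m = kg·m²·s⁻²
  (E) J·kg⁻¹·K⁻¹ = N·m·kg⁻¹·K⁻¹ = m²·s⁻²·K⁻¹
Only (A) matches m²·s⁻².

(A)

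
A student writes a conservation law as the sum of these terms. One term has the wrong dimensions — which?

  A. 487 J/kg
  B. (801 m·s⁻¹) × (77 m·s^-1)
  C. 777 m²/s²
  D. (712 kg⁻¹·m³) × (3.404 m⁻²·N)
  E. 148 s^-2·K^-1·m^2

E.

In SI base units:
  A. J·kg⁻¹ = N·m·kg⁻¹ = m²·s⁻²
  B. [m·s⁻¹] · [m·s⁻¹] = m²·s⁻²
  C. m²·s⁻²
  D. [kg⁻¹·m³] · [kg·m⁻¹·s⁻²] = m²·s⁻²
  E. m²·s⁻²·K⁻¹
All reduce to m²·s⁻² except E., which is m²·s⁻²·K⁻¹.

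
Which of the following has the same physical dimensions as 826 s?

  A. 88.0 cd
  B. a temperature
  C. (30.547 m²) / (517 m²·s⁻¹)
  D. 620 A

C.

Reference: s.
Each option:
  A. cd
  B. [temperature] = K
  C. [m²] / [m²·s⁻¹] = s  ← same
  D. A
Only C. matches s.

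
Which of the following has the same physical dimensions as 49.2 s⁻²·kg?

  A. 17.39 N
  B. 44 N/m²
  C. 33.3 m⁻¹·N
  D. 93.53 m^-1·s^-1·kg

C.

Reference: kg·s⁻².
Each option:
  A. N = kg·m·s⁻²
  B. N·m⁻² = kg·m·s⁻²·m⁻² = kg·m⁻¹·s⁻²
  C. N·m⁻¹ = kg·m·s⁻²·m⁻¹ = kg·s⁻²  ← same
  D. kg·m⁻¹·s⁻¹
Only C. matches kg·s⁻².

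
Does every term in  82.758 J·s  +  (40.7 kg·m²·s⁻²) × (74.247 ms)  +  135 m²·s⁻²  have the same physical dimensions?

Dimensions:
  82.758 J·s:  J·s = N·m·s = kg·m²·s⁻¹
  (40.7 kg·m²·s⁻²) × (74.247 ms):  [kg·m²·s⁻²] · [s] = kg·m²·s⁻¹
  135 m²·s⁻²:  m²·s⁻²
The terms do not share a single dimension (kg·m²·s⁻¹ vs m²·s⁻²).

No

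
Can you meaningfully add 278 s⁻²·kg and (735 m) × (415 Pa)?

Expand each in SI base units:
  278 s⁻²·kg:  kg·s⁻²
  (735 m) × (415 Pa):  [m] · [kg·m⁻¹·s⁻²] = kg·s⁻²
Both are kg·s⁻², so they have the same dimensions and can be added.

Yes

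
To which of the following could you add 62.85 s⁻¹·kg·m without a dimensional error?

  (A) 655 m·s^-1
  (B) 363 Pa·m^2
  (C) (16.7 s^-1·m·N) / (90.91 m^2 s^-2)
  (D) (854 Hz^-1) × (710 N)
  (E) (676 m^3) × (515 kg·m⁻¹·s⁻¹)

Reference: kg·m·s⁻¹.
Each option:
  (A) m·s⁻¹
  (B) Pa·m² = N·m⁻²·m² = kg·m·s⁻²
  (C) [kg·m²·s⁻³] / [m²·s⁻²] = kg·s⁻¹
  (D) [s] · [kg·m·s⁻²] = kg·m·s⁻¹  ← same
  (E) [m³] · [kg·m⁻¹·s⁻¹] = kg·m²·s⁻¹
Only (D) matches kg·m·s⁻¹.

(D)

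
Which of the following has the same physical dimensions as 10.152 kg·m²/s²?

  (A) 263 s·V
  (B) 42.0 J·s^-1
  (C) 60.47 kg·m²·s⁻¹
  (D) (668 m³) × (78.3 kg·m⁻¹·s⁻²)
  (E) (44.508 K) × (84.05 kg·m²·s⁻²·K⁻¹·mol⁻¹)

(D)

Reference: kg·m²·s⁻².
Each option:
  (A) V·s = J·C⁻¹·s = kg·m²·s⁻²·A⁻¹
  (B) J·s⁻¹ = N·m·s⁻¹ = kg·m²·s⁻³
  (C) kg·m²·s⁻¹
  (D) [m³] · [kg·m⁻¹·s⁻²] = kg·m²·s⁻²  ← same
  (E) [K] · [kg·m²·s⁻²·K⁻¹·mol⁻¹] = kg·m²·s⁻²·mol⁻¹
Only (D) matches kg·m²·s⁻².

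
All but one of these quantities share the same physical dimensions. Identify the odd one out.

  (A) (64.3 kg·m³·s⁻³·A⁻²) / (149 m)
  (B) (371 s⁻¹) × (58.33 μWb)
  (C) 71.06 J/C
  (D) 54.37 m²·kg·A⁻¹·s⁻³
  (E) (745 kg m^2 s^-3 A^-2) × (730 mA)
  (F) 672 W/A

(A)

In SI base units:
  (A) [kg·m³·s⁻³·A⁻²] / [m] = kg·m²·s⁻³·A⁻²
  (B) [s⁻¹] · [kg·m²·s⁻²·A⁻¹] = kg·m²·s⁻³·A⁻¹
  (C) J·C⁻¹ = N·m·(s·A)⁻¹ = kg·m²·s⁻³·A⁻¹
  (D) kg·m²·s⁻³·A⁻¹
  (E) [kg·m²·s⁻³·A⁻²] · [A] = kg·m²·s⁻³·A⁻¹
  (F) W·A⁻¹ = J·s⁻¹·A⁻¹ = kg·m²·s⁻³·A⁻¹
All reduce to kg·m²·s⁻³·A⁻¹ except (A), which is kg·m²·s⁻³·A⁻².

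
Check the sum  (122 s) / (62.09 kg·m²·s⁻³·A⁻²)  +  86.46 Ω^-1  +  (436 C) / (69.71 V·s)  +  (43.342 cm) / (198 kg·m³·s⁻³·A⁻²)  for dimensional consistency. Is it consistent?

No

Expand each in SI base units:
  (122 s) / (62.09 kg·m²·s⁻³·A⁻²):  [s] / [kg·m²·s⁻³·A⁻²] = kg⁻¹·m⁻²·s⁴·A²
  86.46 Ω^-1:  Ω⁻¹ = (V·A⁻¹)⁻¹ = kg⁻¹·m⁻²·s³·A²
  (436 C) / (69.71 V·s):  [s·A] / [kg·m²·s⁻²·A⁻¹] = kg⁻¹·m⁻²·s³·A²
  (43.342 cm) / (198 kg·m³·s⁻³·A⁻²):  [m] / [kg·m³·s⁻³·A⁻²] = kg⁻¹·m⁻²·s³·A²
The terms do not share a single dimension (kg⁻¹·m⁻²·s³·A² vs kg⁻¹·m⁻²·s⁴·A²).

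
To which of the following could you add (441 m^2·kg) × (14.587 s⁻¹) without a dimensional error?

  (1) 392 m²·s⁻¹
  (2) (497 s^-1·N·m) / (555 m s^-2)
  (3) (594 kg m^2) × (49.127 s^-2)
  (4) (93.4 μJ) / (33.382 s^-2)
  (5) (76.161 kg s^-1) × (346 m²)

(5)

Reference: [kg·m²] · [s⁻¹] = kg·m²·s⁻¹.
Each option:
  (1) m²·s⁻¹
  (2) [kg·m²·s⁻³] / [m·s⁻²] = kg·m·s⁻¹
  (3) [kg·m²] · [s⁻²] = kg·m²·s⁻²
  (4) [kg·m²·s⁻²] / [s⁻²] = kg·m²
  (5) [kg·s⁻¹] · [m²] = kg·m²·s⁻¹  ← same
Only (5) matches kg·m²·s⁻¹.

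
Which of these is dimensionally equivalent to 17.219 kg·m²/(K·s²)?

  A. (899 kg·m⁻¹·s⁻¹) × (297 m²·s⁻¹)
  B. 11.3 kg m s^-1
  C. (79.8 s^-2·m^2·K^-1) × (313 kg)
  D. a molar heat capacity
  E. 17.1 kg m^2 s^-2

C.

Reference: kg·m²·s⁻²·K⁻¹.
Each option:
  A. [kg·m⁻¹·s⁻¹] · [m²·s⁻¹] = kg·m·s⁻²
  B. kg·m·s⁻¹
  C. [m²·s⁻²·K⁻¹] · [kg] = kg·m²·s⁻²·K⁻¹  ← same
  D. [molar heat capacity] = kg·m²·s⁻²·K⁻¹·mol⁻¹
  E. kg·m²·s⁻²
Only C. matches kg·m²·s⁻²·K⁻¹.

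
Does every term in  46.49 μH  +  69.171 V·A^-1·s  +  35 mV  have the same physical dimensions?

No

Reduce each to base SI dimensions:
  46.49 μH:  H = V·s·A⁻¹ = kg·m²·s⁻²·A⁻²
  69.171 V·A^-1·s:  V·s·A⁻¹ = J·C⁻¹·s·A⁻¹ = kg·m²·s⁻²·A⁻²
  35 mV:  V = J·C⁻¹ = kg·m²·s⁻³·A⁻¹
The terms do not share a single dimension (kg·m²·s⁻²·A⁻² vs kg·m²·s⁻³·A⁻¹).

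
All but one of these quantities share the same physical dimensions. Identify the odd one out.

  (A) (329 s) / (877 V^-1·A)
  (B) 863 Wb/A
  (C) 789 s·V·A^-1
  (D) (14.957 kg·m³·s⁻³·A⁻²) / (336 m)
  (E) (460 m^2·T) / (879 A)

In SI base units:
  (A) [s] / [kg⁻¹·m⁻²·s³·A²] = kg·m²·s⁻²·A⁻²
  (B) Wb·A⁻¹ = V·s·A⁻¹ = kg·m²·s⁻²·A⁻²
  (C) V·s·A⁻¹ = J·C⁻¹·s·A⁻¹ = kg·m²·s⁻²·A⁻²
  (D) [kg·m³·s⁻³·A⁻²] / [m] = kg·m²·s⁻³·A⁻²
  (E) [kg·m²·s⁻²·A⁻¹] / [A] = kg·m²·s⁻²·A⁻²
All reduce to kg·m²·s⁻²·A⁻² except (D), which is kg·m²·s⁻³·A⁻².

(D)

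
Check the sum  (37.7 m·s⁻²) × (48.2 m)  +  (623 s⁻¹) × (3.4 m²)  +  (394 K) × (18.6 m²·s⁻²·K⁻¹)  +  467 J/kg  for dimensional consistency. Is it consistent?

Work out the base dimensions of each:
  (37.7 m·s⁻²) × (48.2 m):  [m·s⁻²] · [m] = m²·s⁻²
  (623 s⁻¹) × (3.4 m²):  [s⁻¹] · [m²] = m²·s⁻¹
  (394 K) × (18.6 m²·s⁻²·K⁻¹):  [K] · [m²·s⁻²·K⁻¹] = m²·s⁻²
  467 J/kg:  J·kg⁻¹ = N·m·kg⁻¹ = m²·s⁻²
The terms do not share a single dimension (m²·s⁻² vs m²·s⁻¹).

No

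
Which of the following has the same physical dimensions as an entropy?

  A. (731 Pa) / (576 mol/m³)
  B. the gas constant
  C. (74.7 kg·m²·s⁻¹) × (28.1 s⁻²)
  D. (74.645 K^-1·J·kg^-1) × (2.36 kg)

D.

Reference: [entropy] = kg·m²·s⁻²·K⁻¹.
Each option:
  A. [kg·m⁻¹·s⁻²] / [m⁻³·mol] = kg·m²·s⁻²·mol⁻¹
  B. [gas constant] = kg·m²·s⁻²·K⁻¹·mol⁻¹
  C. [kg·m²·s⁻¹] · [s⁻²] = kg·m²·s⁻³
  D. [m²·s⁻²·K⁻¹] · [kg] = kg·m²·s⁻²·K⁻¹  ← same
Only D. matches kg·m²·s⁻²·K⁻¹.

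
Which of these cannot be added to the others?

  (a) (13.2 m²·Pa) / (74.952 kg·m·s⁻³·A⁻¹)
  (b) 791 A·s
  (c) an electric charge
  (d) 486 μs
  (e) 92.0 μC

Expand each in SI base units:
  (a) [kg·m·s⁻²] / [kg·m·s⁻³·A⁻¹] = s·A
  (b) A·s = s·A
  (c) [electric charge] = s·A
  (d) s
  (e) C = s·A
All reduce to s·A except (d), which is s.

(d)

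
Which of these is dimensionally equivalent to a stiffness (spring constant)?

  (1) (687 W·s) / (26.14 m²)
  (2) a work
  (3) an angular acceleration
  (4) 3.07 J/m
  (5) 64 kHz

(1)

Reference: [stiffness (spring constant)] = kg·s⁻².
Each option:
  (1) [kg·m²·s⁻²] / [m²] = kg·s⁻²  ← same
  (2) [work] = kg·m²·s⁻²
  (3) [angular acceleration] = s⁻²
  (4) J·m⁻¹ = N·m·m⁻¹ = kg·m·s⁻²
  (5) Hz = s⁻¹
Only (1) matches kg·s⁻².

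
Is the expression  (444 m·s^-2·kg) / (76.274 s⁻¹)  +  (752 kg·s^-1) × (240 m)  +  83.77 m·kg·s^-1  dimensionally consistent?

Reduce each to base SI dimensions:
  (444 m·s^-2·kg) / (76.274 s⁻¹):  [kg·m·s⁻²] / [s⁻¹] = kg·m·s⁻¹
  (752 kg·s^-1) × (240 m):  [kg·s⁻¹] · [m] = kg·m·s⁻¹
  83.77 m·kg·s^-1:  kg·m·s⁻¹
Every term reduces to kg·m·s⁻¹.

Yes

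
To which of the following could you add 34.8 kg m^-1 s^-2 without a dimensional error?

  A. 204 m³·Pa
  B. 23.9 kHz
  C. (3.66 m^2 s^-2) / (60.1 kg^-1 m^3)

C.

Reference: kg·m⁻¹·s⁻².
Each option:
  A. Pa·m³ = N·m⁻²·m³ = kg·m²·s⁻²
  B. Hz = s⁻¹
  C. [m²·s⁻²] / [kg⁻¹·m³] = kg·m⁻¹·s⁻²  ← same
Only C. matches kg·m⁻¹·s⁻².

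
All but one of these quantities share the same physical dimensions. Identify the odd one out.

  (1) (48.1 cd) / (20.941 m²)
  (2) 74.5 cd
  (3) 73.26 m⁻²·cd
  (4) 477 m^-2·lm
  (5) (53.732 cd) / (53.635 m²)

In SI base units:
  (1) [cd] / [m²] = m⁻²·cd
  (2) cd
  (3) cd·m⁻² = m⁻²·cd
  (4) lm·m⁻² = cd·m⁻² = m⁻²·cd
  (5) [cd] / [m²] = m⁻²·cd
All reduce to m⁻²·cd except (2), which is cd.

(2)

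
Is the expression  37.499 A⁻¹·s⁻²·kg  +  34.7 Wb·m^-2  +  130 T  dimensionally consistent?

Yes

Work out the base dimensions of each:
  37.499 A⁻¹·s⁻²·kg:  kg·s⁻²·A⁻¹
  34.7 Wb·m^-2:  Wb·m⁻² = V·s·m⁻² = kg·s⁻²·A⁻¹
  130 T:  T = Wb·m⁻² = kg·s⁻²·A⁻¹
Every term reduces to kg·s⁻²·A⁻¹.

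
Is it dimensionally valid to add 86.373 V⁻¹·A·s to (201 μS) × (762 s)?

In SI base units:
  86.373 V⁻¹·A·s:  A·s·V⁻¹ = A·s·(J·C⁻¹)⁻¹ = kg⁻¹·m⁻²·s⁴·A²
  (201 μS) × (762 s):  [kg⁻¹·m⁻²·s³·A²] · [s] = kg⁻¹·m⁻²·s⁴·A²
Both are kg⁻¹·m⁻²·s⁴·A², so they have the same dimensions and can be added.

Yes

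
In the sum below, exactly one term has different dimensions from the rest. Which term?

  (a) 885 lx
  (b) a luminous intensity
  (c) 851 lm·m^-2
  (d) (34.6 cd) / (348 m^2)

(b)

Work out the base dimensions of each:
  (a) lx = lm·m⁻² = m⁻²·cd
  (b) [luminous intensity] = cd
  (c) lm·m⁻² = cd·m⁻² = m⁻²·cd
  (d) [cd] / [m²] = m⁻²·cd
All reduce to m⁻²·cd except (b), which is cd.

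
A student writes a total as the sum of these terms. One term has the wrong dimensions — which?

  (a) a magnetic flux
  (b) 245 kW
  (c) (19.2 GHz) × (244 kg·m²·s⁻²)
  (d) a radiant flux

(a)

In SI base units:
  (a) [magnetic flux] = kg·m²·s⁻²·A⁻¹
  (b) W = J·s⁻¹ = kg·m²·s⁻³
  (c) [s⁻¹] · [kg·m²·s⁻²] = kg·m²·s⁻³
  (d) [radiant flux] = kg·m²·s⁻³
All reduce to kg·m²·s⁻³ except (a), which is kg·m²·s⁻²·A⁻¹.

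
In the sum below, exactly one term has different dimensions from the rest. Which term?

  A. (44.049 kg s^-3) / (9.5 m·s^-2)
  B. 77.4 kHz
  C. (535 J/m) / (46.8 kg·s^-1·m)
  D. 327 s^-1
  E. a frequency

A.

Expand each in SI base units:
  A. [kg·s⁻³] / [m·s⁻²] = kg·m⁻¹·s⁻¹
  B. Hz = s⁻¹
  C. [kg·m·s⁻²] / [kg·m·s⁻¹] = s⁻¹
  D. s⁻¹
  E. [frequency] = s⁻¹
All reduce to s⁻¹ except A., which is kg·m⁻¹·s⁻¹.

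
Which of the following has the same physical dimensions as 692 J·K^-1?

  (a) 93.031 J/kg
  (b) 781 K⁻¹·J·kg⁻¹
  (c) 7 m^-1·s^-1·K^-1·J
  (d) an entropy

Reference: J·K⁻¹ = N·m·K⁻¹ = kg·m²·s⁻²·K⁻¹.
Each option:
  (a) J·kg⁻¹ = N·m·kg⁻¹ = m²·s⁻²
  (b) J·kg⁻¹·K⁻¹ = N·m·kg⁻¹·K⁻¹ = m²·s⁻²·K⁻¹
  (c) J·s⁻¹·m⁻¹·K⁻¹ = N·m·s⁻¹·m⁻¹·K⁻¹ = kg·m·s⁻³·K⁻¹
  (d) [entropy] = kg·m²·s⁻²·K⁻¹  ← same
Only (d) matches kg·m²·s⁻²·K⁻¹.

(d)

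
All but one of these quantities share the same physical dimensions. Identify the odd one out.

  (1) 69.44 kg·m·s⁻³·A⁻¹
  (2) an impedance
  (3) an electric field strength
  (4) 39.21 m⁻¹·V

Expand each in SI base units:
  (1) kg·m·s⁻³·A⁻¹
  (2) [impedance] = kg·m²·s⁻³·A⁻²
  (3) [electric field strength] = kg·m·s⁻³·A⁻¹
  (4) V·m⁻¹ = J·C⁻¹·m⁻¹ = kg·m·s⁻³·A⁻¹
All reduce to kg·m·s⁻³·A⁻¹ except (2), which is kg·m²·s⁻³·A⁻².

(2)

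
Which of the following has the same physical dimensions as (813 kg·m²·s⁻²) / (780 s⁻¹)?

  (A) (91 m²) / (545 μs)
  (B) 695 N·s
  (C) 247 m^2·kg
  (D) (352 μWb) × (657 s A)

(D)

Reference: [kg·m²·s⁻²] / [s⁻¹] = kg·m²·s⁻¹.
Each option:
  (A) [m²] / [s] = m²·s⁻¹
  (B) N·s = kg·m·s⁻²·s = kg·m·s⁻¹
  (C) kg·m²
  (D) [kg·m²·s⁻²·A⁻¹] · [s·A] = kg·m²·s⁻¹  ← same
Only (D) matches kg·m²·s⁻¹.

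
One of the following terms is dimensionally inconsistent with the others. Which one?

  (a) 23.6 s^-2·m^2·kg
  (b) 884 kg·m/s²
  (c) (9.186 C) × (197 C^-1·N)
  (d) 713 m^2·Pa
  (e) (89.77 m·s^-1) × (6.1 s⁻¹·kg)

Reduce each to base SI dimensions:
  (a) kg·m²·s⁻²
  (b) kg·m·s⁻²
  (c) [s·A] · [kg·m·s⁻³·A⁻¹] = kg·m·s⁻²
  (d) Pa·m² = N·m⁻²·m² = kg·m·s⁻²
  (e) [m·s⁻¹] · [kg·s⁻¹] = kg·m·s⁻²
All reduce to kg·m·s⁻² except (a), which is kg·m²·s⁻².

(a)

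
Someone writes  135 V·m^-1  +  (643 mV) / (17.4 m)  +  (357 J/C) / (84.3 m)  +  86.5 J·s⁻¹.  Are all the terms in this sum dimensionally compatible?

No

Reduce each to base SI dimensions:
  135 V·m^-1:  V·m⁻¹ = J·C⁻¹·m⁻¹ = kg·m·s⁻³·A⁻¹
  (643 mV) / (17.4 m):  [kg·m²·s⁻³·A⁻¹] / [m] = kg·m·s⁻³·A⁻¹
  (357 J/C) / (84.3 m):  [kg·m²·s⁻³·A⁻¹] / [m] = kg·m·s⁻³·A⁻¹
  86.5 J·s⁻¹:  J·s⁻¹ = N·m·s⁻¹ = kg·m²·s⁻³
The terms do not share a single dimension (kg·m²·s⁻³ vs kg·m·s⁻³·A⁻¹).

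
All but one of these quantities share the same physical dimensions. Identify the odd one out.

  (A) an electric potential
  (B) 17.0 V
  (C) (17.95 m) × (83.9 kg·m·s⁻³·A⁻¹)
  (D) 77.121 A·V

Reduce each to base SI dimensions:
  (A) [electric potential] = kg·m²·s⁻³·A⁻¹
  (B) V = J·C⁻¹ = kg·m²·s⁻³·A⁻¹
  (C) [m] · [kg·m·s⁻³·A⁻¹] = kg·m²·s⁻³·A⁻¹
  (D) V·A = J·C⁻¹·A = kg·m²·s⁻³
All reduce to kg·m²·s⁻³·A⁻¹ except (D), which is kg·m²·s⁻³.

(D)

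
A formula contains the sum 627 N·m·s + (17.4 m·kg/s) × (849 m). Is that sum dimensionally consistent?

Yes

Reduce each to base SI dimensions:
  627 N·m·s:  N·m·s = kg·m·s⁻²·m·s = kg·m²·s⁻¹
  (17.4 m·kg/s) × (849 m):  [kg·m·s⁻¹] · [m] = kg·m²·s⁻¹
Both are kg·m²·s⁻¹, so they have the same dimensions and can be added.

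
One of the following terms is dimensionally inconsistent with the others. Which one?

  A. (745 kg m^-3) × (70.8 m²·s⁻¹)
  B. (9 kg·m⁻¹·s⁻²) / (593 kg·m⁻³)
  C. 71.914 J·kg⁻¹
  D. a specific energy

Reduce each to base SI dimensions:
  A. [kg·m⁻³] · [m²·s⁻¹] = kg·m⁻¹·s⁻¹
  B. [kg·m⁻¹·s⁻²] / [kg·m⁻³] = m²·s⁻²
  C. J·kg⁻¹ = N·m·kg⁻¹ = m²·s⁻²
  D. [specific energy] = m²·s⁻²
All reduce to m²·s⁻² except A., which is kg·m⁻¹·s⁻¹.

A.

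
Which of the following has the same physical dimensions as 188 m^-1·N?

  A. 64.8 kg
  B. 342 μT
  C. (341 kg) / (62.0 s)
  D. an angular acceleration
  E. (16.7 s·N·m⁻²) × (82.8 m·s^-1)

E.

Reference: N·m⁻¹ = kg·m·s⁻²·m⁻¹ = kg·s⁻².
Each option:
  A. kg
  B. T = Wb·m⁻² = kg·s⁻²·A⁻¹
  C. [kg] / [s] = kg·s⁻¹
  D. [angular acceleration] = s⁻²
  E. [kg·m⁻¹·s⁻¹] · [m·s⁻¹] = kg·s⁻²  ← same
Only E. matches kg·s⁻².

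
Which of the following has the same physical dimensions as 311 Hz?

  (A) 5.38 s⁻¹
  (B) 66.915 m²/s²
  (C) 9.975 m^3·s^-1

(A)

Reference: Hz = s⁻¹.
Each option:
  (A) s⁻¹  ← same
  (B) m²·s⁻²
  (C) m³·s⁻¹
Only (A) matches s⁻¹.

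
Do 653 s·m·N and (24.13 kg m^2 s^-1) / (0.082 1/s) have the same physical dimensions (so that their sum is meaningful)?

Expand each in SI base units:
  653 s·m·N:  N·m·s = kg·m·s⁻²·m·s = kg·m²·s⁻¹
  (24.13 kg m^2 s^-1) / (0.082 1/s):  [kg·m²·s⁻¹] / [s⁻¹] = kg·m²
kg·m²·s⁻¹ ≠ kg·m², so they cannot be added.

No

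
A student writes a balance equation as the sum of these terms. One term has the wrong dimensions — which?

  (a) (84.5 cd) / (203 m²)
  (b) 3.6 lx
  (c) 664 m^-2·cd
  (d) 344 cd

(d)

Expand each in SI base units:
  (a) [cd] / [m²] = m⁻²·cd
  (b) lx = lm·m⁻² = m⁻²·cd
  (c) cd·m⁻² = m⁻²·cd
  (d) cd
All reduce to m⁻²·cd except (d), which is cd.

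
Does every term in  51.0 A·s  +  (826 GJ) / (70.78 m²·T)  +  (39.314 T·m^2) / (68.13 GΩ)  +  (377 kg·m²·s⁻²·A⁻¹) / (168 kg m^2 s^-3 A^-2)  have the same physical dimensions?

Expand each in SI base units:
  51.0 A·s:  A·s = s·A
  (826 GJ) / (70.78 m²·T):  [kg·m²·s⁻²] / [kg·m²·s⁻²·A⁻¹] = A
  (39.314 T·m^2) / (68.13 GΩ):  [kg·m²·s⁻²·A⁻¹] / [kg·m²·s⁻³·A⁻²] = s·A
  (377 kg·m²·s⁻²·A⁻¹) / (168 kg m^2 s^-3 A^-2):  [kg·m²·s⁻²·A⁻¹] / [kg·m²·s⁻³·A⁻²] = s·A
The terms do not share a single dimension (A vs s·A).

No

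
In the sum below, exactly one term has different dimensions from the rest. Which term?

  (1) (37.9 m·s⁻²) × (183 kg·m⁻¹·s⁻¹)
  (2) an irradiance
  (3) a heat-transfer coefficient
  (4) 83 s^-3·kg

Dimensions:
  (1) [m·s⁻²] · [kg·m⁻¹·s⁻¹] = kg·s⁻³
  (2) [irradiance] = kg·s⁻³
  (3) [heat-transfer coefficient] = kg·s⁻³·K⁻¹
  (4) kg·s⁻³
All reduce to kg·s⁻³ except (3), which is kg·s⁻³·K⁻¹.

(3)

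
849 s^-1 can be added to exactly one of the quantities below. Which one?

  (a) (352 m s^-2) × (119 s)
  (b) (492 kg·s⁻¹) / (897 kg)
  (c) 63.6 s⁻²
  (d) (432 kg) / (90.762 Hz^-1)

(b)

Reference: s⁻¹.
Each option:
  (a) [m·s⁻²] · [s] = m·s⁻¹
  (b) [kg·s⁻¹] / [kg] = s⁻¹  ← same
  (c) s⁻²
  (d) [kg] / [s] = kg·s⁻¹
Only (b) matches s⁻¹.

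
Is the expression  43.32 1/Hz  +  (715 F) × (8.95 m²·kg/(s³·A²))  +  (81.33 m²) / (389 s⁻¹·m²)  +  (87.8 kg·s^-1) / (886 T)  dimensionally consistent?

Reduce each to base SI dimensions:
  43.32 1/Hz:  Hz⁻¹ = (s⁻¹)⁻¹ = s
  (715 F) × (8.95 m²·kg/(s³·A²)):  [kg⁻¹·m⁻²·s⁴·A²] · [kg·m²·s⁻³·A⁻²] = s
  (81.33 m²) / (389 s⁻¹·m²):  [m²] / [m²·s⁻¹] = s
  (87.8 kg·s^-1) / (886 T):  [kg·s⁻¹] / [kg·s⁻²·A⁻¹] = s·A
The terms do not share a single dimension (s vs s·A).

No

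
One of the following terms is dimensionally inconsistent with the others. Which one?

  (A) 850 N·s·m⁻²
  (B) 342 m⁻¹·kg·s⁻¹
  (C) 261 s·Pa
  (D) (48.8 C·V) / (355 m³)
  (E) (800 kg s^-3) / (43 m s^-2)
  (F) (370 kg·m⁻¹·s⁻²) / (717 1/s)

Work out the base dimensions of each:
  (A) N·s·m⁻² = kg·m·s⁻²·s·m⁻² = kg·m⁻¹·s⁻¹
  (B) kg·m⁻¹·s⁻¹
  (C) Pa·s = N·m⁻²·s = kg·m⁻¹·s⁻¹
  (D) [kg·m²·s⁻²] / [m³] = kg·m⁻¹·s⁻²
  (E) [kg·s⁻³] / [m·s⁻²] = kg·m⁻¹·s⁻¹
  (F) [kg·m⁻¹·s⁻²] / [s⁻¹] = kg·m⁻¹·s⁻¹
All reduce to kg·m⁻¹·s⁻¹ except (D), which is kg·m⁻¹·s⁻².

(D)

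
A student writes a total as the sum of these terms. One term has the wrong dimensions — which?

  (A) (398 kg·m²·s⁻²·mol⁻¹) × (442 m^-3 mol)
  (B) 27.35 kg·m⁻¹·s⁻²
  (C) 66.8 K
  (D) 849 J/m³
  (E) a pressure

Work out the base dimensions of each:
  (A) [kg·m²·s⁻²·mol⁻¹] · [m⁻³·mol] = kg·m⁻¹·s⁻²
  (B) kg·m⁻¹·s⁻²
  (C) K
  (D) J·m⁻³ = N·m·m⁻³ = kg·m⁻¹·s⁻²
  (E) [pressure] = kg·m⁻¹·s⁻²
All reduce to kg·m⁻¹·s⁻² except (C), which is K.

(C)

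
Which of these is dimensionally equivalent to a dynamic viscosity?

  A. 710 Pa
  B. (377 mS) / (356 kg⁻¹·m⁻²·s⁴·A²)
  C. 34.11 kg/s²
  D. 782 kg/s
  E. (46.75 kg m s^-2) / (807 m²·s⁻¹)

E.

Reference: [dynamic viscosity] = kg·m⁻¹·s⁻¹.
Each option:
  A. Pa = N·m⁻² = kg·m⁻¹·s⁻²
  B. [kg⁻¹·m⁻²·s³·A²] / [kg⁻¹·m⁻²·s⁴·A²] = s⁻¹
  C. kg·s⁻²
  D. kg·s⁻¹
  E. [kg·m·s⁻²] / [m²·s⁻¹] = kg·m⁻¹·s⁻¹  ← same
Only E. matches kg·m⁻¹·s⁻¹.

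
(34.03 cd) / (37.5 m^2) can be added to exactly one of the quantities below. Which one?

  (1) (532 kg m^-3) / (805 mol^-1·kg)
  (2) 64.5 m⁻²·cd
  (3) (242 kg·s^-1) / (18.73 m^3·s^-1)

Reference: [cd] / [m²] = m⁻²·cd.
Each option:
  (1) [kg·m⁻³] / [kg·mol⁻¹] = m⁻³·mol
  (2) m⁻²·cd  ← same
  (3) [kg·s⁻¹] / [m³·s⁻¹] = kg·m⁻³
Only (2) matches m⁻²·cd.

(2)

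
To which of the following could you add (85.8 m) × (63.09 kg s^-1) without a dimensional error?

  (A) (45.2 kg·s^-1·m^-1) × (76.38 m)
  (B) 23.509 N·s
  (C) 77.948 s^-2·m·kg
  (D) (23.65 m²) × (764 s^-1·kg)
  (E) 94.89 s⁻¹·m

Reference: [m] · [kg·s⁻¹] = kg·m·s⁻¹.
Each option:
  (A) [kg·m⁻¹·s⁻¹] · [m] = kg·s⁻¹
  (B) N·s = kg·m·s⁻²·s = kg·m·s⁻¹  ← same
  (C) kg·m·s⁻²
  (D) [m²] · [kg·s⁻¹] = kg·m²·s⁻¹
  (E) m·s⁻¹
Only (B) matches kg·m·s⁻¹.

(B)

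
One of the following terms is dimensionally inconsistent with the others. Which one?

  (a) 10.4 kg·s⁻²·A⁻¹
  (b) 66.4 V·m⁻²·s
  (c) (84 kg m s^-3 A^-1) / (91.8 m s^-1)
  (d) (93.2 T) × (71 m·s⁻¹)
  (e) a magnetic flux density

Reduce each to base SI dimensions:
  (a) kg·s⁻²·A⁻¹
  (b) V·s·m⁻² = J·C⁻¹·s·m⁻² = kg·s⁻²·A⁻¹
  (c) [kg·m·s⁻³·A⁻¹] / [m·s⁻¹] = kg·s⁻²·A⁻¹
  (d) [kg·s⁻²·A⁻¹] · [m·s⁻¹] = kg·m·s⁻³·A⁻¹
  (e) [magnetic flux density] = kg·s⁻²·A⁻¹
All reduce to kg·s⁻²·A⁻¹ except (d), which is kg·m·s⁻³·A⁻¹.

(d)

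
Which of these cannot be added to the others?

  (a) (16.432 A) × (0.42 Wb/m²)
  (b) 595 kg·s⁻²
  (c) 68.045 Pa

(c)

Work out the base dimensions of each:
  (a) [A] · [kg·s⁻²·A⁻¹] = kg·s⁻²
  (b) kg·s⁻²
  (c) Pa = N·m⁻² = kg·m⁻¹·s⁻²
All reduce to kg·s⁻² except (c), which is kg·m⁻¹·s⁻².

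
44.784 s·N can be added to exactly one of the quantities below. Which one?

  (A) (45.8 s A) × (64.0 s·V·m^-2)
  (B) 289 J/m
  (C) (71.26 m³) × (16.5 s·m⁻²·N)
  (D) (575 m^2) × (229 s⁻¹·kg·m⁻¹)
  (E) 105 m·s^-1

Reference: N·s = kg·m·s⁻²·s = kg·m·s⁻¹.
Each option:
  (A) [s·A] · [kg·s⁻²·A⁻¹] = kg·s⁻¹
  (B) J·m⁻¹ = N·m·m⁻¹ = kg·m·s⁻²
  (C) [m³] · [kg·m⁻¹·s⁻¹] = kg·m²·s⁻¹
  (D) [m²] · [kg·m⁻¹·s⁻¹] = kg·m·s⁻¹  ← same
  (E) m·s⁻¹
Only (D) matches kg·m·s⁻¹.

(D)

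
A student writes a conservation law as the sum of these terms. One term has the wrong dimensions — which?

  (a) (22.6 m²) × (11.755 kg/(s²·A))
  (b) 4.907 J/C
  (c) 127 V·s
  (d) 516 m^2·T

Dimensions:
  (a) [m²] · [kg·s⁻²·A⁻¹] = kg·m²·s⁻²·A⁻¹
  (b) J·C⁻¹ = N·m·(s·A)⁻¹ = kg·m²·s⁻³·A⁻¹
  (c) V·s = J·C⁻¹·s = kg·m²·s⁻²·A⁻¹
  (d) T·m² = Wb·m⁻²·m² = kg·m²·s⁻²·A⁻¹
All reduce to kg·m²·s⁻²·A⁻¹ except (b), which is kg·m²·s⁻³·A⁻¹.

(b)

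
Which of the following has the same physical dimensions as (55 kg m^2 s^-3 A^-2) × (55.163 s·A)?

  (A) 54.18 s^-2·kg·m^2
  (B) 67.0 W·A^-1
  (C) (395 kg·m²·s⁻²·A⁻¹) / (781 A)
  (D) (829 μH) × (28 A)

Reference: [kg·m²·s⁻³·A⁻²] · [s·A] = kg·m²·s⁻²·A⁻¹.
Each option:
  (A) kg·m²·s⁻²
  (B) W·A⁻¹ = J·s⁻¹·A⁻¹ = kg·m²·s⁻³·A⁻¹
  (C) [kg·m²·s⁻²·A⁻¹] / [A] = kg·m²·s⁻²·A⁻²
  (D) [kg·m²·s⁻²·A⁻²] · [A] = kg·m²·s⁻²·A⁻¹  ← same
Only (D) matches kg·m²·s⁻²·A⁻¹.

(D)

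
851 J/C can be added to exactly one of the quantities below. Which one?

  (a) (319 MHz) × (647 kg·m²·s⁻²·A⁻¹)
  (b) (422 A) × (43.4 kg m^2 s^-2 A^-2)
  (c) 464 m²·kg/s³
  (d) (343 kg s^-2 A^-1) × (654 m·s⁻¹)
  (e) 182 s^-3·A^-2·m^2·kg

(a)

Reference: J·C⁻¹ = N·m·(s·A)⁻¹ = kg·m²·s⁻³·A⁻¹.
Each option:
  (a) [s⁻¹] · [kg·m²·s⁻²·A⁻¹] = kg·m²·s⁻³·A⁻¹  ← same
  (b) [A] · [kg·m²·s⁻²·A⁻²] = kg·m²·s⁻²·A⁻¹
  (c) kg·m²·s⁻³
  (d) [kg·s⁻²·A⁻¹] · [m·s⁻¹] = kg·m·s⁻³·A⁻¹
  (e) kg·m²·s⁻³·A⁻²
Only (a) matches kg·m²·s⁻³·A⁻¹.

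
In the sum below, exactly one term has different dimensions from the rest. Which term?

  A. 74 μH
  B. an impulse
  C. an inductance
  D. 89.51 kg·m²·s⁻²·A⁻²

B.

Expand each in SI base units:
  A. H = V·s·A⁻¹ = kg·m²·s⁻²·A⁻²
  B. [impulse] = kg·m·s⁻¹
  C. [inductance] = kg·m²·s⁻²·A⁻²
  D. kg·m²·s⁻²·A⁻²
All reduce to kg·m²·s⁻²·A⁻² except B., which is kg·m·s⁻¹.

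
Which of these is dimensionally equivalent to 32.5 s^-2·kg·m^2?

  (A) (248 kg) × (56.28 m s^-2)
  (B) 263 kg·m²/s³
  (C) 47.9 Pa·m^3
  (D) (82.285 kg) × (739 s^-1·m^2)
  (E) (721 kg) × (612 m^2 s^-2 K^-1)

(C)

Reference: kg·m²·s⁻².
Each option:
  (A) [kg] · [m·s⁻²] = kg·m·s⁻²
  (B) kg·m²·s⁻³
  (C) Pa·m³ = N·m⁻²·m³ = kg·m²·s⁻²  ← same
  (D) [kg] · [m²·s⁻¹] = kg·m²·s⁻¹
  (E) [kg] · [m²·s⁻²·K⁻¹] = kg·m²·s⁻²·K⁻¹
Only (C) matches kg·m²·s⁻².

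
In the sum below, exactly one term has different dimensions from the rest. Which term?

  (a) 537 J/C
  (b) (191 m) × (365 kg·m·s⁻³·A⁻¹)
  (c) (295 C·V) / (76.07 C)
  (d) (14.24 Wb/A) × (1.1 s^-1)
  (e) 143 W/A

(d)

Reduce each to base SI dimensions:
  (a) J·C⁻¹ = N·m·(s·A)⁻¹ = kg·m²·s⁻³·A⁻¹
  (b) [m] · [kg·m·s⁻³·A⁻¹] = kg·m²·s⁻³·A⁻¹
  (c) [kg·m²·s⁻²] / [s·A] = kg·m²·s⁻³·A⁻¹
  (d) [kg·m²·s⁻²·A⁻²] · [s⁻¹] = kg·m²·s⁻³·A⁻²
  (e) W·A⁻¹ = J·s⁻¹·A⁻¹ = kg·m²·s⁻³·A⁻¹
All reduce to kg·m²·s⁻³·A⁻¹ except (d), which is kg·m²·s⁻³·A⁻².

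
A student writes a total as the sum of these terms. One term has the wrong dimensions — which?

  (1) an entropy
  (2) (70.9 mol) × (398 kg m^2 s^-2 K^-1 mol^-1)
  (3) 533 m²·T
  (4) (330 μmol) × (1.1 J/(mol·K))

Work out the base dimensions of each:
  (1) [entropy] = kg·m²·s⁻²·K⁻¹
  (2) [mol] · [kg·m²·s⁻²·K⁻¹·mol⁻¹] = kg·m²·s⁻²·K⁻¹
  (3) T·m² = Wb·m⁻²·m² = kg·m²·s⁻²·A⁻¹
  (4) [mol] · [kg·m²·s⁻²·K⁻¹·mol⁻¹] = kg·m²·s⁻²·K⁻¹
All reduce to kg·m²·s⁻²·K⁻¹ except (3), which is kg·m²·s⁻²·A⁻¹.

(3)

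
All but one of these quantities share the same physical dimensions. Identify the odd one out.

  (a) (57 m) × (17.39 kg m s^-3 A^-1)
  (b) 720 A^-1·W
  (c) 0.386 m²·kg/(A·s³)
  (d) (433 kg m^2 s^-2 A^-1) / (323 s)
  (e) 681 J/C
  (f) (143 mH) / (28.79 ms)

(f)

In SI base units:
  (a) [m] · [kg·m·s⁻³·A⁻¹] = kg·m²·s⁻³·A⁻¹
  (b) W·A⁻¹ = J·s⁻¹·A⁻¹ = kg·m²·s⁻³·A⁻¹
  (c) kg·m²·s⁻³·A⁻¹
  (d) [kg·m²·s⁻²·A⁻¹] / [s] = kg·m²·s⁻³·A⁻¹
  (e) J·C⁻¹ = N·m·(s·A)⁻¹ = kg·m²·s⁻³·A⁻¹
  (f) [kg·m²·s⁻²·A⁻²] / [s] = kg·m²·s⁻³·A⁻²
All reduce to kg·m²·s⁻³·A⁻¹ except (f), which is kg·m²·s⁻³·A⁻².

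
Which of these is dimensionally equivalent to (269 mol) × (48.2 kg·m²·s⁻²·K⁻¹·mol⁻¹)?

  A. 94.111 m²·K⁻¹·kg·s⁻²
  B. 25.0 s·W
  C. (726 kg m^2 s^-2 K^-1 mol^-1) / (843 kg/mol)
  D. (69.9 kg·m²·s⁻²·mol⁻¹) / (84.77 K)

Reference: [mol] · [kg·m²·s⁻²·K⁻¹·mol⁻¹] = kg·m²·s⁻²·K⁻¹.
Each option:
  A. kg·m²·s⁻²·K⁻¹  ← same
  B. W·s = J·s⁻¹·s = kg·m²·s⁻²
  C. [kg·m²·s⁻²·K⁻¹·mol⁻¹] / [kg·mol⁻¹] = m²·s⁻²·K⁻¹
  D. [kg·m²·s⁻²·mol⁻¹] / [K] = kg·m²·s⁻²·K⁻¹·mol⁻¹
Only A. matches kg·m²·s⁻²·K⁻¹.

A.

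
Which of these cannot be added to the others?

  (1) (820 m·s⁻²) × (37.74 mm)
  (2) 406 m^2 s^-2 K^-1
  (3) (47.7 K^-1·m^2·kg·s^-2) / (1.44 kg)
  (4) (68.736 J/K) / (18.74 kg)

Reduce each to base SI dimensions:
  (1) [m·s⁻²] · [m] = m²·s⁻²
  (2) m²·s⁻²·K⁻¹
  (3) [kg·m²·s⁻²·K⁻¹] / [kg] = m²·s⁻²·K⁻¹
  (4) [kg·m²·s⁻²·K⁻¹] / [kg] = m²·s⁻²·K⁻¹
All reduce to m²·s⁻²·K⁻¹ except (1), which is m²·s⁻².

(1)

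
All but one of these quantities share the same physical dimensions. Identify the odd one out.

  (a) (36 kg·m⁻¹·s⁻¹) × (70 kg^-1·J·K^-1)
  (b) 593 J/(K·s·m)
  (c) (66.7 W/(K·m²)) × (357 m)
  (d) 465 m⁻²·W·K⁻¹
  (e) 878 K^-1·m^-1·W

(d)

Dimensions:
  (a) [kg·m⁻¹·s⁻¹] · [m²·s⁻²·K⁻¹] = kg·m·s⁻³·K⁻¹
  (b) J·s⁻¹·m⁻¹·K⁻¹ = N·m·s⁻¹·m⁻¹·K⁻¹ = kg·m·s⁻³·K⁻¹
  (c) [kg·s⁻³·K⁻¹] · [m] = kg·m·s⁻³·K⁻¹
  (d) W·m⁻²·K⁻¹ = J·s⁻¹·m⁻²·K⁻¹ = kg·s⁻³·K⁻¹
  (e) W·m⁻¹·K⁻¹ = J·s⁻¹·m⁻¹·K⁻¹ = kg·m·s⁻³·K⁻¹
All reduce to kg·m·s⁻³·K⁻¹ except (d), which is kg·s⁻³·K⁻¹.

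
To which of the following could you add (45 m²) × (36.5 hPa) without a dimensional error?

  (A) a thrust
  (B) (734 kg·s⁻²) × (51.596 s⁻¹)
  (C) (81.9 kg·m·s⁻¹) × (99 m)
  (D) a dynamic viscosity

Reference: [m²] · [kg·m⁻¹·s⁻²] = kg·m·s⁻².
Each option:
  (A) [thrust] = kg·m·s⁻²  ← same
  (B) [kg·s⁻²] · [s⁻¹] = kg·s⁻³
  (C) [kg·m·s⁻¹] · [m] = kg·m²·s⁻¹
  (D) [dynamic viscosity] = kg·m⁻¹·s⁻¹
Only (A) matches kg·m·s⁻².

(A)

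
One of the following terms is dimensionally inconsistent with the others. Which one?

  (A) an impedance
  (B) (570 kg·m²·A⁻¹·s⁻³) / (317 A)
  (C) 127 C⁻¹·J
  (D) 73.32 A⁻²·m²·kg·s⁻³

(C)

Reduce each to base SI dimensions:
  (A) [impedance] = kg·m²·s⁻³·A⁻²
  (B) [kg·m²·s⁻³·A⁻¹] / [A] = kg·m²·s⁻³·A⁻²
  (C) J·C⁻¹ = N·m·(s·A)⁻¹ = kg·m²·s⁻³·A⁻¹
  (D) kg·m²·s⁻³·A⁻²
All reduce to kg·m²·s⁻³·A⁻² except (C), which is kg·m²·s⁻³·A⁻¹.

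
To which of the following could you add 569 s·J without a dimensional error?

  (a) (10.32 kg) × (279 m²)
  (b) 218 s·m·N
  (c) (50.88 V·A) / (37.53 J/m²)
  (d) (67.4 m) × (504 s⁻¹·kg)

(b)

Reference: J·s = N·m·s = kg·m²·s⁻¹.
Each option:
  (a) [kg] · [m²] = kg·m²
  (b) N·m·s = kg·m·s⁻²·m·s = kg·m²·s⁻¹  ← same
  (c) [kg·m²·s⁻³] / [kg·s⁻²] = m²·s⁻¹
  (d) [m] · [kg·s⁻¹] = kg·m·s⁻¹
Only (b) matches kg·m²·s⁻¹.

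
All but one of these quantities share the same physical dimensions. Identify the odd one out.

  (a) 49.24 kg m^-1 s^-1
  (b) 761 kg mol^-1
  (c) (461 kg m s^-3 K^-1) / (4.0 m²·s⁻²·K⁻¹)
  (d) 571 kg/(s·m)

(b)

In SI base units:
  (a) kg·m⁻¹·s⁻¹
  (b) kg·mol⁻¹
  (c) [kg·m·s⁻³·K⁻¹] / [m²·s⁻²·K⁻¹] = kg·m⁻¹·s⁻¹
  (d) kg·m⁻¹·s⁻¹
All reduce to kg·m⁻¹·s⁻¹ except (b), which is kg·mol⁻¹.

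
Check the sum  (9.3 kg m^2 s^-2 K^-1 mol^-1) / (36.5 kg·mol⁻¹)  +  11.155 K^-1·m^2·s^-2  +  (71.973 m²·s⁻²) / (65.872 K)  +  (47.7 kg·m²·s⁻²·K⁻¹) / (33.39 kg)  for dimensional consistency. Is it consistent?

Yes

Work out the base dimensions of each:
  (9.3 kg m^2 s^-2 K^-1 mol^-1) / (36.5 kg·mol⁻¹):  [kg·m²·s⁻²·K⁻¹·mol⁻¹] / [kg·mol⁻¹] = m²·s⁻²·K⁻¹
  11.155 K^-1·m^2·s^-2:  m²·s⁻²·K⁻¹
  (71.973 m²·s⁻²) / (65.872 K):  [m²·s⁻²] / [K] = m²·s⁻²·K⁻¹
  (47.7 kg·m²·s⁻²·K⁻¹) / (33.39 kg):  [kg·m²·s⁻²·K⁻¹] / [kg] = m²·s⁻²·K⁻¹
Every term reduces to m²·s⁻²·K⁻¹.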